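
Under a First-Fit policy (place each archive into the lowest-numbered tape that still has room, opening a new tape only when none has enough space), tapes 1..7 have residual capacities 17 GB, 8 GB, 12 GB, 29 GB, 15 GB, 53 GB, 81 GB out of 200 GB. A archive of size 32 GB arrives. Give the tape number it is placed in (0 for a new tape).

Tapes with room: tape 6 (53 GB), tape 7 (81 GB).
The first with room is tape 6.

6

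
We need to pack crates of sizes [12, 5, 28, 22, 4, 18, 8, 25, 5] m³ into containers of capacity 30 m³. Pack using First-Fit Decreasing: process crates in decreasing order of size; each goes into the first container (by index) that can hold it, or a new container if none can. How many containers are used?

5

Sorted descending: 28, 25, 22, 18, 12, 8, 5, 5, 4.
container 1: place 28 m³, 2 m³ left
container 2: place 25 m³, 5 m³ left
container 3: place 22 m³, 8 m³ left
container 4: place 18 m³, 12 m³ left
container 4: place 12 m³, 0 m³ left
container 3: place 8 m³, 0 m³ left
container 2: place 5 m³, 0 m³ left
container 5: place 5 m³, 25 m³ left
container 5: place 4 m³, 21 m³ left
Final containers: [28] [25,5] [22,8] [18,12] [5,4].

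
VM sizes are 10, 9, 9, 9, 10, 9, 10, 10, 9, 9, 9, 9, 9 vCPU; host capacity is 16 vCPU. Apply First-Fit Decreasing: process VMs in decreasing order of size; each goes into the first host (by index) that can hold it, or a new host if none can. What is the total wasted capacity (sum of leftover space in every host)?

87

Sorted descending: 10, 10, 10, 10, 9, 9, 9, 9, 9, 9, 9, 9, 9.
10 vCPU → host 1 (remaining 6 vCPU)
10 vCPU → host 2 (remaining 6 vCPU)
10 vCPU → host 3 (remaining 6 vCPU)
10 vCPU → host 4 (remaining 6 vCPU)
9 vCPU → host 5 (remaining 7 vCPU)
9 vCPU → host 6 (remaining 7 vCPU)
9 vCPU → host 7 (remaining 7 vCPU)
9 vCPU → host 8 (remaining 7 vCPU)
9 vCPU → host 9 (remaining 7 vCPU)
9 vCPU → host 10 (remaining 7 vCPU)
9 vCPU → host 11 (remaining 7 vCPU)
9 vCPU → host 12 (remaining 7 vCPU)
9 vCPU → host 13 (remaining 7 vCPU)
13 hosts × 16 vCPU = 208 vCPU; used 121 vCPU; unused 87 vCPU.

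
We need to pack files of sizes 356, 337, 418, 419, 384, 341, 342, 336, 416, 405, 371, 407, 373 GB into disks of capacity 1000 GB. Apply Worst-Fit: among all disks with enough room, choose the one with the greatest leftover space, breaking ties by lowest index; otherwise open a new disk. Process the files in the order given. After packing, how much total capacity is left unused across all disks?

2095

Put 356 GB in disk 1; 644 GB remain.
Put 337 GB in disk 1; 307 GB remain.
Put 418 GB in disk 2; 582 GB remain.
Put 419 GB in disk 2; 163 GB remain.
Put 384 GB in disk 3; 616 GB remain.
Put 341 GB in disk 3; 275 GB remain.
Put 342 GB in disk 4; 658 GB remain.
Put 336 GB in disk 4; 322 GB remain.
Put 416 GB in disk 5; 584 GB remain.
Put 405 GB in disk 5; 179 GB remain.
Put 371 GB in disk 6; 629 GB remain.
Put 407 GB in disk 6; 222 GB remain.
Put 373 GB in disk 7; 627 GB remain.
7 disks × 1000 GB = 7000 GB; used 4905 GB; unused 2095 GB.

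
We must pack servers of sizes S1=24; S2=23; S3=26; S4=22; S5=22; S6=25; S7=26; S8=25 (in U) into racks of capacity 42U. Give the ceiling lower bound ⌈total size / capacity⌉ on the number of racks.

5

Total size = 24 + 23 + 26 + 22 + 22 + 25 + 26 + 25 = 193U.
⌈193 / 42⌉ = 5.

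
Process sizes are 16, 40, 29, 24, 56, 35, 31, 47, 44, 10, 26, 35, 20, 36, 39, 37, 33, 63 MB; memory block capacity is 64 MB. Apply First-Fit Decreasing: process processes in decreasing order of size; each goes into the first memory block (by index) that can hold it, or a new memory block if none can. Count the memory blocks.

11 memory blocks

Sorted descending: 63, 56, 47, 44, 40, 39, 37, 36, 35, 35, 33, 31, 29, 26, 24, 20, 16, 10.
Put 63 MB in memory block 1; 1 MB remain.
Put 56 MB in memory block 2; 8 MB remain.
Put 47 MB in memory block 3; 17 MB remain.
Put 44 MB in memory block 4; 20 MB remain.
Put 40 MB in memory block 5; 24 MB remain.
Put 39 MB in memory block 6; 25 MB remain.
Put 37 MB in memory block 7; 27 MB remain.
Put 36 MB in memory block 8; 28 MB remain.
Put 35 MB in memory block 9; 29 MB remain.
Put 35 MB in memory block 10; 29 MB remain.
Put 33 MB in memory block 11; 31 MB remain.
Put 31 MB in memory block 11; 0 MB remain.
Put 29 MB in memory block 9; 0 MB remain.
Put 26 MB in memory block 7; 1 MB remain.
Put 24 MB in memory block 5; 0 MB remain.
Put 20 MB in memory block 4; 0 MB remain.
Put 16 MB in memory block 3; 1 MB remain.
Put 10 MB in memory block 6; 15 MB remain.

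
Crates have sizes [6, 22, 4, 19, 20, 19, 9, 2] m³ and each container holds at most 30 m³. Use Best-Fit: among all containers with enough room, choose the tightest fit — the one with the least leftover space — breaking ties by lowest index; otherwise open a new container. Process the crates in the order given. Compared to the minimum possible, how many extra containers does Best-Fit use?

0

Best-Fit: [6,22,2] [4,19] [20,9] [19] → 4 containers.
Total size 101 m³; any packing needs at least ⌈101/30⌉ = 4 containers.
So 4 is already optimal.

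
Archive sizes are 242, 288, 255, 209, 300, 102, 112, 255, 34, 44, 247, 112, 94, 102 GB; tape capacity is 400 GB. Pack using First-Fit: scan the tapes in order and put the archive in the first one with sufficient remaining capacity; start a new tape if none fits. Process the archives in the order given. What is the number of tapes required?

7

Put 242 GB in tape 1; 158 GB remain.
Put 288 GB in tape 2; 112 GB remain.
Put 255 GB in tape 3; 145 GB remain.
Put 209 GB in tape 4; 191 GB remain.
Put 300 GB in tape 5; 100 GB remain.
Put 102 GB in tape 1; 56 GB remain.
Put 112 GB in tape 2; 0 GB remain.
Put 255 GB in tape 6; 145 GB remain.
Put 34 GB in tape 1; 22 GB remain.
Put 44 GB in tape 3; 101 GB remain.
Put 247 GB in tape 7; 153 GB remain.
Put 112 GB in tape 4; 79 GB remain.
Put 94 GB in tape 3; 7 GB remain.
Put 102 GB in tape 6; 43 GB remain.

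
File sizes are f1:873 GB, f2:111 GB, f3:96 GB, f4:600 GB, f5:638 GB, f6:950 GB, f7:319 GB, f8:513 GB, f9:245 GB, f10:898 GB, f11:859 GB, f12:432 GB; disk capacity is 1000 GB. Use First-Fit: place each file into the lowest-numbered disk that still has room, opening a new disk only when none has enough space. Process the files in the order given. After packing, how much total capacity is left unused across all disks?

Put f1 (873 GB) in disk 1; 127 GB remain.
Put f2 (111 GB) in disk 1; 16 GB remain.
Put f3 (96 GB) in disk 2; 904 GB remain.
Put f4 (600 GB) in disk 2; 304 GB remain.
Put f5 (638 GB) in disk 3; 362 GB remain.
Put f6 (950 GB) in disk 4; 50 GB remain.
Put f7 (319 GB) in disk 3; 43 GB remain.
Put f8 (513 GB) in disk 5; 487 GB remain.
Put f9 (245 GB) in disk 2; 59 GB remain.
Put f10 (898 GB) in disk 6; 102 GB remain.
Put f11 (859 GB) in disk 7; 141 GB remain.
Put f12 (432 GB) in disk 5; 55 GB remain.
7 disks × 1000 GB = 7000 GB; used 6534 GB; unused 466 GB.

466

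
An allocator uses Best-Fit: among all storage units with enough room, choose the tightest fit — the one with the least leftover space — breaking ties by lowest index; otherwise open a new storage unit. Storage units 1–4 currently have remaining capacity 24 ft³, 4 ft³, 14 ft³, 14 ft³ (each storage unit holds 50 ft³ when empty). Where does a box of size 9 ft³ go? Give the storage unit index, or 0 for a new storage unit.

Storage units with room: storage unit 1 (24 ft³), storage unit 3 (14 ft³), storage unit 4 (14 ft³).
Tightest fit is storage unit 3 with 14 ft³ free.

3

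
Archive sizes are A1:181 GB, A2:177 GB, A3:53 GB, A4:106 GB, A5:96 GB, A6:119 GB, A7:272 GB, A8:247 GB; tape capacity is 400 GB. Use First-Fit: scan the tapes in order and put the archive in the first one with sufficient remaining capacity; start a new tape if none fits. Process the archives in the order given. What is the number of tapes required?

Put A1 (181 GB) in tape 1; 219 GB remain.
Put A2 (177 GB) in tape 1; 42 GB remain.
Put A3 (53 GB) in tape 2; 347 GB remain.
Put A4 (106 GB) in tape 2; 241 GB remain.
Put A5 (96 GB) in tape 2; 145 GB remain.
Put A6 (119 GB) in tape 2; 26 GB remain.
Put A7 (272 GB) in tape 3; 128 GB remain.
Put A8 (247 GB) in tape 4; 153 GB remain.
Final tapes: [181,177] [53,106,96,119] [272] [247].

4 tapes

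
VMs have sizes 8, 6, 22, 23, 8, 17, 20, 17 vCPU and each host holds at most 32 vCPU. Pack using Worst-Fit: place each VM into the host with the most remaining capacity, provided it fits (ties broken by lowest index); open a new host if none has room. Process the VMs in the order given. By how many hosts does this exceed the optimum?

Worst-Fit: [8,6,8] [22] [23] [17] [20] [17] → 6 hosts.
5 VMs exceed 16 vCPU (half the capacity), and no two of those can share a host, so at least 5 hosts are needed.
An optimal packing achieves that bound: [23,8] [22,8] [20,6] [17] [17] → 5 hosts.
Excess: 6 − 5 = 1.

1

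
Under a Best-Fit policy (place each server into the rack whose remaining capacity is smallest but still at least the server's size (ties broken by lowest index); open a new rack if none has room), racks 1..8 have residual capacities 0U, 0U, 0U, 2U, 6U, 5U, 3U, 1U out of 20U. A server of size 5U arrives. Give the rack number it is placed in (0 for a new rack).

6

Racks with room: rack 5 (6U), rack 6 (5U).
Tightest fit is rack 6 with 5U free.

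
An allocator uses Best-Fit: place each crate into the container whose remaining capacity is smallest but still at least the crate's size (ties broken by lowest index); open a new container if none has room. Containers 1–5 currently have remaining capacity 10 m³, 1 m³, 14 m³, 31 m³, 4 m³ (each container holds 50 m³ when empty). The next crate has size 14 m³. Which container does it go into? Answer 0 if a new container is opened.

3

Containers with room: container 3 (14 m³), container 4 (31 m³).
Tightest fit is container 3 with 14 m³ free.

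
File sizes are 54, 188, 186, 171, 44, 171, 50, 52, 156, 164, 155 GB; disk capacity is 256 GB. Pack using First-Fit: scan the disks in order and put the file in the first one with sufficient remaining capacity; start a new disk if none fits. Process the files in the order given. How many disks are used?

7 disks

54 GB → disk 1 (remaining 202 GB)
188 GB → disk 1 (remaining 14 GB)
186 GB → disk 2 (remaining 70 GB)
171 GB → disk 3 (remaining 85 GB)
44 GB → disk 2 (remaining 26 GB)
171 GB → disk 4 (remaining 85 GB)
50 GB → disk 3 (remaining 35 GB)
52 GB → disk 4 (remaining 33 GB)
156 GB → disk 5 (remaining 100 GB)
164 GB → disk 6 (remaining 92 GB)
155 GB → disk 7 (remaining 101 GB)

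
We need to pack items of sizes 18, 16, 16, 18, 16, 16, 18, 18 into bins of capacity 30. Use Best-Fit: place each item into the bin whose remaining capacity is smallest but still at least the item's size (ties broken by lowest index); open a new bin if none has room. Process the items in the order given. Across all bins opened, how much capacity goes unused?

104

bin 1: place 18, 12 left
bin 2: place 16, 14 left
bin 3: place 16, 14 left
bin 4: place 18, 12 left
bin 5: place 16, 14 left
bin 6: place 16, 14 left
bin 7: place 18, 12 left
bin 8: place 18, 12 left
8 bins × 30 = 240; used 136; unused 104.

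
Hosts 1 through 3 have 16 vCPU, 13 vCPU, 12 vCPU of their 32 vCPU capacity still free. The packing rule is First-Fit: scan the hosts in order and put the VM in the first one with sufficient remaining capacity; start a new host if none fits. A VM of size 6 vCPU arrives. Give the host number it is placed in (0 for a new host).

Hosts with room: host 1 (16 vCPU), host 2 (13 vCPU), host 3 (12 vCPU).
The first with room is host 1.

1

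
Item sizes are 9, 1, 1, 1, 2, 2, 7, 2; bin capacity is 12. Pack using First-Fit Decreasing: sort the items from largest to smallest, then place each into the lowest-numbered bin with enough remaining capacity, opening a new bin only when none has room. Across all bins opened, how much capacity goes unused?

Sorted descending: 9, 7, 2, 2, 2, 1, 1, 1.
9 → bin 1 (remaining 3)
7 → bin 2 (remaining 5)
2 → bin 1 (remaining 1)
2 → bin 2 (remaining 3)
2 → bin 2 (remaining 1)
1 → bin 1 (remaining 0)
1 → bin 2 (remaining 0)
1 → bin 3 (remaining 11)
3 bins × 12 = 36; used 25; unused 11.

11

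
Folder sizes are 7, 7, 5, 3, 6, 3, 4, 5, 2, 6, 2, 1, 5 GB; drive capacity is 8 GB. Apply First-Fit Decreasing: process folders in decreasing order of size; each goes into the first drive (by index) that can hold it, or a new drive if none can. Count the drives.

Sorted descending: 7, 7, 6, 6, 5, 5, 5, 4, 3, 3, 2, 2, 1.
7 GB → drive 1 (remaining 1 GB)
7 GB → drive 2 (remaining 1 GB)
6 GB → drive 3 (remaining 2 GB)
6 GB → drive 4 (remaining 2 GB)
5 GB → drive 5 (remaining 3 GB)
5 GB → drive 6 (remaining 3 GB)
5 GB → drive 7 (remaining 3 GB)
4 GB → drive 8 (remaining 4 GB)
3 GB → drive 5 (remaining 0 GB)
3 GB → drive 6 (remaining 0 GB)
2 GB → drive 3 (remaining 0 GB)
2 GB → drive 4 (remaining 0 GB)
1 GB → drive 1 (remaining 0 GB)
Final drives: [7,1] [7] [6,2] [6,2] [5,3] [5,3] [5] [4].

8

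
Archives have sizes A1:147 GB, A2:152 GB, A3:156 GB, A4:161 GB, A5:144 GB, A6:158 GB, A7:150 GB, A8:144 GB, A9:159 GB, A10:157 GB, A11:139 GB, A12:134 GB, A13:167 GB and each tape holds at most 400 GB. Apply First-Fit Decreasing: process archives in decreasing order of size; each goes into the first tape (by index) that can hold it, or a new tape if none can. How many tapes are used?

7

Sorted descending: 167, 161, 159, 158, 157, 156, 152, 150, 147, 144, 144, 139, 134.
167 GB → tape 1 (remaining 233 GB)
161 GB → tape 1 (remaining 72 GB)
159 GB → tape 2 (remaining 241 GB)
158 GB → tape 2 (remaining 83 GB)
157 GB → tape 3 (remaining 243 GB)
156 GB → tape 3 (remaining 87 GB)
152 GB → tape 4 (remaining 248 GB)
150 GB → tape 4 (remaining 98 GB)
147 GB → tape 5 (remaining 253 GB)
144 GB → tape 5 (remaining 109 GB)
144 GB → tape 6 (remaining 256 GB)
139 GB → tape 6 (remaining 117 GB)
134 GB → tape 7 (remaining 266 GB)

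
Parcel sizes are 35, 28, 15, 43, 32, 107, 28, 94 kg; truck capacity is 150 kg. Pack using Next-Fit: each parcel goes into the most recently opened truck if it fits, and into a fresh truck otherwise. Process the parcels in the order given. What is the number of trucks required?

3

truck 1: place 35 kg, 115 kg left
truck 1: place 28 kg, 87 kg left
truck 1: place 15 kg, 72 kg left
truck 1: place 43 kg, 29 kg left
truck 2: place 32 kg, 118 kg left
truck 2: place 107 kg, 11 kg left
truck 3: place 28 kg, 122 kg left
truck 3: place 94 kg, 28 kg left
Final trucks: [35,28,15,43] [32,107] [28,94].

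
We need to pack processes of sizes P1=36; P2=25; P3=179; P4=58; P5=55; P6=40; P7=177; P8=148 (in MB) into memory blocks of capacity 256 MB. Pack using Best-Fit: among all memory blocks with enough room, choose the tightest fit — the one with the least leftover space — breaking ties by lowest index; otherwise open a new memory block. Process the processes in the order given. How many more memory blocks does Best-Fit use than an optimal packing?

1

Best-Fit: [36,25,179] [58,55,40] [177] [148] → 4 memory blocks.
Total size 718 MB; any packing needs at least ⌈718/256⌉ = 3 memory blocks.
An optimal packing achieves that bound: [179,58] [177,55] [148,40,36,25] → 3 memory blocks.
Excess: 4 − 3 = 1.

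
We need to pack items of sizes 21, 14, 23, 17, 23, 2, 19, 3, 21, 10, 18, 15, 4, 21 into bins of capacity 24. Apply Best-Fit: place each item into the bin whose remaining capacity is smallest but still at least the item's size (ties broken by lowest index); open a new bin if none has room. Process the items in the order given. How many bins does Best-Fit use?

10

bin 1: place 21, 3 left
bin 2: place 14, 10 left
bin 3: place 23, 1 left
bin 4: place 17, 7 left
bin 5: place 23, 1 left
bin 1: place 2, 1 left
bin 6: place 19, 5 left
bin 6: place 3, 2 left
bin 7: place 21, 3 left
bin 2: place 10, 0 left
bin 8: place 18, 6 left
bin 9: place 15, 9 left
bin 8: place 4, 2 left
bin 10: place 21, 3 left
Final bins: [21,2] [14,10] [23] [17] [23] [19,3] [21] [18,4] [15] [21].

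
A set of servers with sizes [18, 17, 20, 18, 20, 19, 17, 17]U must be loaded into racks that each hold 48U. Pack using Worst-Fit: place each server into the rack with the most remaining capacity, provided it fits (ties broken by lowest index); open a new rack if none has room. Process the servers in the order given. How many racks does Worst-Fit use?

18U → rack 1 (remaining 30U)
17U → rack 1 (remaining 13U)
20U → rack 2 (remaining 28U)
18U → rack 2 (remaining 10U)
20U → rack 3 (remaining 28U)
19U → rack 3 (remaining 9U)
17U → rack 4 (remaining 31U)
17U → rack 4 (remaining 14U)

4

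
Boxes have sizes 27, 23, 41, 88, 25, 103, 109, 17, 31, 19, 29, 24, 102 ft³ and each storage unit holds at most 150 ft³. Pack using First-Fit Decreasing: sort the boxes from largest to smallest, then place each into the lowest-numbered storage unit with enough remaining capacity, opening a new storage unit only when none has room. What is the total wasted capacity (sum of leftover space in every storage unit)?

Sorted descending: 109, 103, 102, 88, 41, 31, 29, 27, 25, 24, 23, 19, 17.
Put 109 ft³ in storage unit 1; 41 ft³ remain.
Put 103 ft³ in storage unit 2; 47 ft³ remain.
Put 102 ft³ in storage unit 3; 48 ft³ remain.
Put 88 ft³ in storage unit 4; 62 ft³ remain.
Put 41 ft³ in storage unit 1; 0 ft³ remain.
Put 31 ft³ in storage unit 2; 16 ft³ remain.
Put 29 ft³ in storage unit 3; 19 ft³ remain.
Put 27 ft³ in storage unit 4; 35 ft³ remain.
Put 25 ft³ in storage unit 4; 10 ft³ remain.
Put 24 ft³ in storage unit 5; 126 ft³ remain.
Put 23 ft³ in storage unit 5; 103 ft³ remain.
Put 19 ft³ in storage unit 3; 0 ft³ remain.
Put 17 ft³ in storage unit 5; 86 ft³ remain.
5 storage units × 150 ft³ = 750 ft³; used 638 ft³; unused 112 ft³.

112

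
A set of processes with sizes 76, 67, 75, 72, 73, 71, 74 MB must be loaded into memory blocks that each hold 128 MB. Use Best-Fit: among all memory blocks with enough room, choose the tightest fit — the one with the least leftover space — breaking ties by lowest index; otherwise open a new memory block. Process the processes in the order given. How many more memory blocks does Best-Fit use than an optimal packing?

Best-Fit: [76] [67] [75] [72] [73] [71] [74] → 7 memory blocks.
7 processes exceed 64 MB (half the capacity), and no two of those can share a memory block, so at least 7 memory blocks are needed.
So 7 is already optimal.

0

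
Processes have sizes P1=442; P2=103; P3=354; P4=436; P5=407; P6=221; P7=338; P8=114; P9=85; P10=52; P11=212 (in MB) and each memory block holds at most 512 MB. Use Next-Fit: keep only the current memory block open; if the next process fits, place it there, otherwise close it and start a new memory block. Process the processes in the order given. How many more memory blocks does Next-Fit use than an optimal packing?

Next-Fit: [442] [103,354] [436] [407] [221] [338,114] [85,52,212] → 7 memory blocks.
Total size 2764 MB; any packing needs at least ⌈2764/512⌉ = 6 memory blocks.
An optimal packing achieves that bound: [442,52] [436] [407,103] [354,114] [338,85] [221,212] → 6 memory blocks.
Excess: 7 − 6 = 1.

1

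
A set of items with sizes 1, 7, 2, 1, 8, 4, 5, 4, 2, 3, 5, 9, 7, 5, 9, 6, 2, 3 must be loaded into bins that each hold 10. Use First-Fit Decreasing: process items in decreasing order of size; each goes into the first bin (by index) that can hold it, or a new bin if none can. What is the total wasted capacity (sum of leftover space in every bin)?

Sorted descending: 9, 9, 8, 7, 7, 6, 5, 5, 5, 4, 4, 3, 3, 2, 2, 2, 1, 1.
bin 1: place 9, 1 left
bin 2: place 9, 1 left
bin 3: place 8, 2 left
bin 4: place 7, 3 left
bin 5: place 7, 3 left
bin 6: place 6, 4 left
bin 7: place 5, 5 left
bin 7: place 5, 0 left
bin 8: place 5, 5 left
bin 6: place 4, 0 left
bin 8: place 4, 1 left
bin 4: place 3, 0 left
bin 5: place 3, 0 left
bin 3: place 2, 0 left
bin 9: place 2, 8 left
bin 9: place 2, 6 left
bin 1: place 1, 0 left
bin 2: place 1, 0 left
9 bins × 10 = 90; used 83; unused 7.

7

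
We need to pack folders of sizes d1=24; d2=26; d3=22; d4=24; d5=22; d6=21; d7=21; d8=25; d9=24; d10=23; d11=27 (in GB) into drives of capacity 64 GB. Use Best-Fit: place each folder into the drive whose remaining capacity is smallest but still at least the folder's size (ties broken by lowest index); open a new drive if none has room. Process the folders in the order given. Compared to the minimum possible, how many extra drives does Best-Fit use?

Best-Fit: [24,26] [22,24] [22,21,21] [25,24] [23,27] → 5 drives.
Total size 259 GB; any packing needs at least ⌈259/64⌉ = 5 drives.
So 5 is already optimal.

0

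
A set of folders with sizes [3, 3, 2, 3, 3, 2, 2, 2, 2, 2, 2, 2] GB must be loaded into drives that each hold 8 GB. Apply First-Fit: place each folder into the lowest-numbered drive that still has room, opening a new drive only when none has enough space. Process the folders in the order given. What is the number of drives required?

4 drives

3 GB → drive 1 (remaining 5 GB)
3 GB → drive 1 (remaining 2 GB)
2 GB → drive 1 (remaining 0 GB)
3 GB → drive 2 (remaining 5 GB)
3 GB → drive 2 (remaining 2 GB)
2 GB → drive 2 (remaining 0 GB)
2 GB → drive 3 (remaining 6 GB)
2 GB → drive 3 (remaining 4 GB)
2 GB → drive 3 (remaining 2 GB)
2 GB → drive 3 (remaining 0 GB)
2 GB → drive 4 (remaining 6 GB)
2 GB → drive 4 (remaining 4 GB)
Final drives: [3,3,2] [3,3,2] [2,2,2,2] [2,2].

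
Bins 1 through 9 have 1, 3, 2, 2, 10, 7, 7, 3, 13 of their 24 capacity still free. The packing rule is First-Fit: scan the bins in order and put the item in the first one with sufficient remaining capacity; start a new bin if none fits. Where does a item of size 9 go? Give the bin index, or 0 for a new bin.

Bins with room: bin 5 (10), bin 9 (13).
The first with room is bin 5.

5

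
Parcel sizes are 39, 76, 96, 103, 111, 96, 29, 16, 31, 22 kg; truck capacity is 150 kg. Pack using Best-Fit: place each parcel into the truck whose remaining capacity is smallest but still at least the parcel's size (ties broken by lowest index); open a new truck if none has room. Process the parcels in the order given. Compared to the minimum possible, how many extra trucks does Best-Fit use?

0

Best-Fit: [39,76,29] [96] [103,31] [111,16,22] [96] → 5 trucks.
Total size 619 kg; any packing needs at least ⌈619/150⌉ = 5 trucks.
So 5 is already optimal.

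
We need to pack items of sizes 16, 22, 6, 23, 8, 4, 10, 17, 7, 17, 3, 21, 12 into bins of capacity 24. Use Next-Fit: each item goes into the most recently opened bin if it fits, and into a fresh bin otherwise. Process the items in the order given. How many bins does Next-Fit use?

9

16 → bin 1 (remaining 8)
22 → bin 2 (remaining 2)
6 → bin 3 (remaining 18)
23 → bin 4 (remaining 1)
8 → bin 5 (remaining 16)
4 → bin 5 (remaining 12)
10 → bin 5 (remaining 2)
17 → bin 6 (remaining 7)
7 → bin 6 (remaining 0)
17 → bin 7 (remaining 7)
3 → bin 7 (remaining 4)
21 → bin 8 (remaining 3)
12 → bin 9 (remaining 12)
Final bins: [16] [22] [6] [23] [8,4,10] [17,7] [17,3] [21] [12].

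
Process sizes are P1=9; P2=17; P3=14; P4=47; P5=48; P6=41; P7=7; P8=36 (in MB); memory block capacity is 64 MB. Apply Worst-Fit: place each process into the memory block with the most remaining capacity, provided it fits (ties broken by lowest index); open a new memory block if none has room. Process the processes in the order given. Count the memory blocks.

5

memory block 1: place P1 (9 MB), 55 MB left
memory block 1: place P2 (17 MB), 38 MB left
memory block 1: place P3 (14 MB), 24 MB left
memory block 2: place P4 (47 MB), 17 MB left
memory block 3: place P5 (48 MB), 16 MB left
memory block 4: place P6 (41 MB), 23 MB left
memory block 1: place P7 (7 MB), 17 MB left
memory block 5: place P8 (36 MB), 28 MB left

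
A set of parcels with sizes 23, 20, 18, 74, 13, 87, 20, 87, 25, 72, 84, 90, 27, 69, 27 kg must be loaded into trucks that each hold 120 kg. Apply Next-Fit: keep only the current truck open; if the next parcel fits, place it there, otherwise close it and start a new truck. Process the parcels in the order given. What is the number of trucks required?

Put 23 kg in truck 1; 97 kg remain.
Put 20 kg in truck 1; 77 kg remain.
Put 18 kg in truck 1; 59 kg remain.
Put 74 kg in truck 2; 46 kg remain.
Put 13 kg in truck 2; 33 kg remain.
Put 87 kg in truck 3; 33 kg remain.
Put 20 kg in truck 3; 13 kg remain.
Put 87 kg in truck 4; 33 kg remain.
Put 25 kg in truck 4; 8 kg remain.
Put 72 kg in truck 5; 48 kg remain.
Put 84 kg in truck 6; 36 kg remain.
Put 90 kg in truck 7; 30 kg remain.
Put 27 kg in truck 7; 3 kg remain.
Put 69 kg in truck 8; 51 kg remain.
Put 27 kg in truck 8; 24 kg remain.

8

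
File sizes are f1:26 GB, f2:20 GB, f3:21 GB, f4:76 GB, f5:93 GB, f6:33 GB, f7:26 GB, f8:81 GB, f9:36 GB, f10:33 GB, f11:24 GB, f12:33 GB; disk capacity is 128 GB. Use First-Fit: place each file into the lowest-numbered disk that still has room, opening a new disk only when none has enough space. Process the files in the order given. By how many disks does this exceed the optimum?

First-Fit: [26,20,21,33,26] [76,36] [93,33] [81,24] [33] → 5 disks.
Total size 502 GB; any packing needs at least ⌈502/128⌉ = 4 disks.
An optimal packing achieves that bound: [93,33] [81,26,21] [76,26,24] [36,33,33,20] → 4 disks.
Excess: 5 − 4 = 1.

1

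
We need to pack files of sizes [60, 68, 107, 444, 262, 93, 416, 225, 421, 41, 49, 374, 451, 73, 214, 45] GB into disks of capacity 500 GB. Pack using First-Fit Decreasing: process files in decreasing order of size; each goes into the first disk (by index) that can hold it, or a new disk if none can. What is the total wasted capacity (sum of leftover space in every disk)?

Sorted descending: 451, 444, 421, 416, 374, 262, 225, 214, 107, 93, 73, 68, 60, 49, 45, 41.
451 GB → disk 1 (remaining 49 GB)
444 GB → disk 2 (remaining 56 GB)
421 GB → disk 3 (remaining 79 GB)
416 GB → disk 4 (remaining 84 GB)
374 GB → disk 5 (remaining 126 GB)
262 GB → disk 6 (remaining 238 GB)
225 GB → disk 6 (remaining 13 GB)
214 GB → disk 7 (remaining 286 GB)
107 GB → disk 5 (remaining 19 GB)
93 GB → disk 7 (remaining 193 GB)
73 GB → disk 3 (remaining 6 GB)
68 GB → disk 4 (remaining 16 GB)
60 GB → disk 7 (remaining 133 GB)
49 GB → disk 1 (remaining 0 GB)
45 GB → disk 2 (remaining 11 GB)
41 GB → disk 7 (remaining 92 GB)
7 disks × 500 GB = 3500 GB; used 3343 GB; unused 157 GB.

157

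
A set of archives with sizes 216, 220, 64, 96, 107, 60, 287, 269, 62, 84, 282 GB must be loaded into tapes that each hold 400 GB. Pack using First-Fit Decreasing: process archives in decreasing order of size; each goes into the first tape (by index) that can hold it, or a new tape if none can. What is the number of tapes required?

5

Sorted descending: 287, 282, 269, 220, 216, 107, 96, 84, 64, 62, 60.
287 GB → tape 1 (remaining 113 GB)
282 GB → tape 2 (remaining 118 GB)
269 GB → tape 3 (remaining 131 GB)
220 GB → tape 4 (remaining 180 GB)
216 GB → tape 5 (remaining 184 GB)
107 GB → tape 1 (remaining 6 GB)
96 GB → tape 2 (remaining 22 GB)
84 GB → tape 3 (remaining 47 GB)
64 GB → tape 4 (remaining 116 GB)
62 GB → tape 4 (remaining 54 GB)
60 GB → tape 5 (remaining 124 GB)
Final tapes: [287,107] [282,96] [269,84] [220,64,62] [216,60].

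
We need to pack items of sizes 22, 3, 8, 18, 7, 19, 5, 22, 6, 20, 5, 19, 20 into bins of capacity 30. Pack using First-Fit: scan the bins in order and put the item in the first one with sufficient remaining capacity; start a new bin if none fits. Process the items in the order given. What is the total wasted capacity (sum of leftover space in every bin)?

36

22 → bin 1 (remaining 8)
3 → bin 1 (remaining 5)
8 → bin 2 (remaining 22)
18 → bin 2 (remaining 4)
7 → bin 3 (remaining 23)
19 → bin 3 (remaining 4)
5 → bin 1 (remaining 0)
22 → bin 4 (remaining 8)
6 → bin 4 (remaining 2)
20 → bin 5 (remaining 10)
5 → bin 5 (remaining 5)
19 → bin 6 (remaining 11)
20 → bin 7 (remaining 10)
7 bins × 30 = 210; used 174; unused 36.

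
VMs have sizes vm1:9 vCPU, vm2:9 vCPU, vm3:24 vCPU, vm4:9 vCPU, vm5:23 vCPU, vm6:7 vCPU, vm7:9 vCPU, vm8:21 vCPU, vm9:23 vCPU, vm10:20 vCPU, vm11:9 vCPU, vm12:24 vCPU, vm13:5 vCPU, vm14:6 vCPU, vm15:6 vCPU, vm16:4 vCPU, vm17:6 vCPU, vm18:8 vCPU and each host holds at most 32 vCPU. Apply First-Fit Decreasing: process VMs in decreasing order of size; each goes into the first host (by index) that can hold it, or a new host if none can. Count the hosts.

Sorted descending: 24, 24, 23, 23, 21, 20, 9, 9, 9, 9, 9, 8, 7, 6, 6, 6, 5, 4.
24 vCPU → host 1 (remaining 8 vCPU)
24 vCPU → host 2 (remaining 8 vCPU)
23 vCPU → host 3 (remaining 9 vCPU)
23 vCPU → host 4 (remaining 9 vCPU)
21 vCPU → host 5 (remaining 11 vCPU)
20 vCPU → host 6 (remaining 12 vCPU)
9 vCPU → host 3 (remaining 0 vCPU)
9 vCPU → host 4 (remaining 0 vCPU)
9 vCPU → host 5 (remaining 2 vCPU)
9 vCPU → host 6 (remaining 3 vCPU)
9 vCPU → host 7 (remaining 23 vCPU)
8 vCPU → host 1 (remaining 0 vCPU)
7 vCPU → host 2 (remaining 1 vCPU)
6 vCPU → host 7 (remaining 17 vCPU)
6 vCPU → host 7 (remaining 11 vCPU)
6 vCPU → host 7 (remaining 5 vCPU)
5 vCPU → host 7 (remaining 0 vCPU)
4 vCPU → host 8 (remaining 28 vCPU)
Final hosts: [24,8] [24,7] [23,9] [23,9] [21,9] [20,9] [9,6,6,6,5] [4].

8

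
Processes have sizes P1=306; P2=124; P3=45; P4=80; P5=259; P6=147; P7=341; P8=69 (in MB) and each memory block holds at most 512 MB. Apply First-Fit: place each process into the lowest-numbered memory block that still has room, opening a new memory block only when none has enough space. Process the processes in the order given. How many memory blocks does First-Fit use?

Put P1 (306 MB) in memory block 1; 206 MB remain.
Put P2 (124 MB) in memory block 1; 82 MB remain.
Put P3 (45 MB) in memory block 1; 37 MB remain.
Put P4 (80 MB) in memory block 2; 432 MB remain.
Put P5 (259 MB) in memory block 2; 173 MB remain.
Put P6 (147 MB) in memory block 2; 26 MB remain.
Put P7 (341 MB) in memory block 3; 171 MB remain.
Put P8 (69 MB) in memory block 3; 102 MB remain.
Final memory blocks: [306,124,45] [80,259,147] [341,69].

3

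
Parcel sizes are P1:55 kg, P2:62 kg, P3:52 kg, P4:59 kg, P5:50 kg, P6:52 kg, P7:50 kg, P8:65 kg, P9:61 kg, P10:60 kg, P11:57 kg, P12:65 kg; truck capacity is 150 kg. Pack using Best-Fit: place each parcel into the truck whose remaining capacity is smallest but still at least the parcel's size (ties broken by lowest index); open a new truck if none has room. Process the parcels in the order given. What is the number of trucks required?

6

Put P1 (55 kg) in truck 1; 95 kg remain.
Put P2 (62 kg) in truck 1; 33 kg remain.
Put P3 (52 kg) in truck 2; 98 kg remain.
Put P4 (59 kg) in truck 2; 39 kg remain.
Put P5 (50 kg) in truck 3; 100 kg remain.
Put P6 (52 kg) in truck 3; 48 kg remain.
Put P7 (50 kg) in truck 4; 100 kg remain.
Put P8 (65 kg) in truck 4; 35 kg remain.
Put P9 (61 kg) in truck 5; 89 kg remain.
Put P10 (60 kg) in truck 5; 29 kg remain.
Put P11 (57 kg) in truck 6; 93 kg remain.
Put P12 (65 kg) in truck 6; 28 kg remain.
Final trucks: [55,62] [52,59] [50,52] [50,65] [61,60] [57,65].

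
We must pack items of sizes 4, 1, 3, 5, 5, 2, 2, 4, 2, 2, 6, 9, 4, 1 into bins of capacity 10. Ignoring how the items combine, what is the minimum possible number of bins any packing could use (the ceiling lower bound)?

Total size = 4 + 1 + 3 + 5 + 5 + 2 + 2 + 4 + 2 + 2 + 6 + 9 + 4 + 1 = 50.
⌈50 / 10⌉ = 5.

5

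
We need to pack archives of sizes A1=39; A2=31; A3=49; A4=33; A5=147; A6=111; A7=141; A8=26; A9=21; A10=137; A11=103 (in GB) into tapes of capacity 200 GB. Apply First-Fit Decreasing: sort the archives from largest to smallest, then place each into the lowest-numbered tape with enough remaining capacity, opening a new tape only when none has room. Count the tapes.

5

Sorted descending: 147, 141, 137, 111, 103, 49, 39, 33, 31, 26, 21.
147 GB → tape 1 (remaining 53 GB)
141 GB → tape 2 (remaining 59 GB)
137 GB → tape 3 (remaining 63 GB)
111 GB → tape 4 (remaining 89 GB)
103 GB → tape 5 (remaining 97 GB)
49 GB → tape 1 (remaining 4 GB)
39 GB → tape 2 (remaining 20 GB)
33 GB → tape 3 (remaining 30 GB)
31 GB → tape 4 (remaining 58 GB)
26 GB → tape 3 (remaining 4 GB)
21 GB → tape 4 (remaining 37 GB)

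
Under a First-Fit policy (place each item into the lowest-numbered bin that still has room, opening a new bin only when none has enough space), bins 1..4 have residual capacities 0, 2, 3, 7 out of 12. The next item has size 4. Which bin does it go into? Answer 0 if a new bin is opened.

4

Bins with room: bin 4 (7).
The first with room is bin 4.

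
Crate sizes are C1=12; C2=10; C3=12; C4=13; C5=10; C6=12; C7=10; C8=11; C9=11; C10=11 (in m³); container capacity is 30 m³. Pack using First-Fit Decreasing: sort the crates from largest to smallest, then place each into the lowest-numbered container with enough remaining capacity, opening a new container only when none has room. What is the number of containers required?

5

Sorted descending: 13, 12, 12, 12, 11, 11, 11, 10, 10, 10.
13 m³ → container 1 (remaining 17 m³)
12 m³ → container 1 (remaining 5 m³)
12 m³ → container 2 (remaining 18 m³)
12 m³ → container 2 (remaining 6 m³)
11 m³ → container 3 (remaining 19 m³)
11 m³ → container 3 (remaining 8 m³)
11 m³ → container 4 (remaining 19 m³)
10 m³ → container 4 (remaining 9 m³)
10 m³ → container 5 (remaining 20 m³)
10 m³ → container 5 (remaining 10 m³)
Final containers: [13,12] [12,12] [11,11] [11,10] [10,10].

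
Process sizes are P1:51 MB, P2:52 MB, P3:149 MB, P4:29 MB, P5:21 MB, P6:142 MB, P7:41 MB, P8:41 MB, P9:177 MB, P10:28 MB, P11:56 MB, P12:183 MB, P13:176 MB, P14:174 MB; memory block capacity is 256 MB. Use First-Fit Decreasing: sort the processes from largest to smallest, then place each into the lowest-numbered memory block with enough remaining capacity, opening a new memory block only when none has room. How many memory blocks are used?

6 memory blocks

Sorted descending: 183, 177, 176, 174, 149, 142, 56, 52, 51, 41, 41, 29, 28, 21.
memory block 1: place 183 MB, 73 MB left
memory block 2: place 177 MB, 79 MB left
memory block 3: place 176 MB, 80 MB left
memory block 4: place 174 MB, 82 MB left
memory block 5: place 149 MB, 107 MB left
memory block 6: place 142 MB, 114 MB left
memory block 1: place 56 MB, 17 MB left
memory block 2: place 52 MB, 27 MB left
memory block 3: place 51 MB, 29 MB left
memory block 4: place 41 MB, 41 MB left
memory block 4: place 41 MB, 0 MB left
memory block 3: place 29 MB, 0 MB left
memory block 5: place 28 MB, 79 MB left
memory block 2: place 21 MB, 6 MB left
Final memory blocks: [183,56] [177,52,21] [176,51,29] [174,41,41] [149,28] [142].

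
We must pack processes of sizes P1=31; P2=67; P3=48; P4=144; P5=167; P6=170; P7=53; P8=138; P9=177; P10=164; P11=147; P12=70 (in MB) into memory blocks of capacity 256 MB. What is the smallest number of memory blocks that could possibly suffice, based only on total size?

Total size = 31 + 67 + 48 + 144 + 167 + 170 + 53 + 138 + 177 + 164 + 147 + 70 = 1376 MB.
⌈1376 / 256⌉ = 6.

6 memory blocks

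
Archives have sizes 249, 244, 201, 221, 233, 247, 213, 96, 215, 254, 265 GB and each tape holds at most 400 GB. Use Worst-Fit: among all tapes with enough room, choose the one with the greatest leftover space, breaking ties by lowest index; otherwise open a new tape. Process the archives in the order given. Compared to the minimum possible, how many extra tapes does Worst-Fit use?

Worst-Fit: [249] [244] [201,96] [221] [233] [247] [213] [215] [254] [265] → 10 tapes.
10 archives exceed 200 GB (half the capacity), and no two of those can share a tape, so at least 10 tapes are needed.
So 10 is already optimal.

0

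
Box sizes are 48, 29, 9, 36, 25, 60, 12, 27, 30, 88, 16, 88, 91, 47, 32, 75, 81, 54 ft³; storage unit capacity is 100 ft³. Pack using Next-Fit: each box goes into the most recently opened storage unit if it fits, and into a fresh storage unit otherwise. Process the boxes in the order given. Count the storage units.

storage unit 1: place 48 ft³, 52 ft³ left
storage unit 1: place 29 ft³, 23 ft³ left
storage unit 1: place 9 ft³, 14 ft³ left
storage unit 2: place 36 ft³, 64 ft³ left
storage unit 2: place 25 ft³, 39 ft³ left
storage unit 3: place 60 ft³, 40 ft³ left
storage unit 3: place 12 ft³, 28 ft³ left
storage unit 3: place 27 ft³, 1 ft³ left
storage unit 4: place 30 ft³, 70 ft³ left
storage unit 5: place 88 ft³, 12 ft³ left
storage unit 6: place 16 ft³, 84 ft³ left
storage unit 7: place 88 ft³, 12 ft³ left
storage unit 8: place 91 ft³, 9 ft³ left
storage unit 9: place 47 ft³, 53 ft³ left
storage unit 9: place 32 ft³, 21 ft³ left
storage unit 10: place 75 ft³, 25 ft³ left
storage unit 11: place 81 ft³, 19 ft³ left
storage unit 12: place 54 ft³, 46 ft³ left
Final storage units: [48,29,9] [36,25] [60,12,27] [30] [88] [16] [88] [91] [47,32] [75] [81] [54].

12 storage units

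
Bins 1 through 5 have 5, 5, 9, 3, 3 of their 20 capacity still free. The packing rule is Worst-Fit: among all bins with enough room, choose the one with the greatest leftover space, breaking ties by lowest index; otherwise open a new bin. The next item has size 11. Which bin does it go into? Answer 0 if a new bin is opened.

No bin has ≥ 11 free, so a new bin is opened.

0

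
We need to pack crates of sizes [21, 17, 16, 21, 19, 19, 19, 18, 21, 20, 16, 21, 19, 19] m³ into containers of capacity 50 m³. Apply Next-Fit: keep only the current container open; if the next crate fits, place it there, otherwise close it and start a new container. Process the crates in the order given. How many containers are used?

7

Put 21 m³ in container 1; 29 m³ remain.
Put 17 m³ in container 1; 12 m³ remain.
Put 16 m³ in container 2; 34 m³ remain.
Put 21 m³ in container 2; 13 m³ remain.
Put 19 m³ in container 3; 31 m³ remain.
Put 19 m³ in container 3; 12 m³ remain.
Put 19 m³ in container 4; 31 m³ remain.
Put 18 m³ in container 4; 13 m³ remain.
Put 21 m³ in container 5; 29 m³ remain.
Put 20 m³ in container 5; 9 m³ remain.
Put 16 m³ in container 6; 34 m³ remain.
Put 21 m³ in container 6; 13 m³ remain.
Put 19 m³ in container 7; 31 m³ remain.
Put 19 m³ in container 7; 12 m³ remain.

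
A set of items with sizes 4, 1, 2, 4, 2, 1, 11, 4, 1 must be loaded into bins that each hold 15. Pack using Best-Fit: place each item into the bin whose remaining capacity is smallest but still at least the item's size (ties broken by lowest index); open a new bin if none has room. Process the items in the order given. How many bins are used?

2 bins

4 → bin 1 (remaining 11)
1 → bin 1 (remaining 10)
2 → bin 1 (remaining 8)
4 → bin 1 (remaining 4)
2 → bin 1 (remaining 2)
1 → bin 1 (remaining 1)
11 → bin 2 (remaining 4)
4 → bin 2 (remaining 0)
1 → bin 1 (remaining 0)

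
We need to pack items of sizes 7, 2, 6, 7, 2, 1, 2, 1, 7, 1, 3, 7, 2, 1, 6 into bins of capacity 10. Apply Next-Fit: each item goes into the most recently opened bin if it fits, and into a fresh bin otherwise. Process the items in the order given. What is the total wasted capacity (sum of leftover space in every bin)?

Put 7 in bin 1; 3 remain.
Put 2 in bin 1; 1 remain.
Put 6 in bin 2; 4 remain.
Put 7 in bin 3; 3 remain.
Put 2 in bin 3; 1 remain.
Put 1 in bin 3; 0 remain.
Put 2 in bin 4; 8 remain.
Put 1 in bin 4; 7 remain.
Put 7 in bin 4; 0 remain.
Put 1 in bin 5; 9 remain.
Put 3 in bin 5; 6 remain.
Put 7 in bin 6; 3 remain.
Put 2 in bin 6; 1 remain.
Put 1 in bin 6; 0 remain.
Put 6 in bin 7; 4 remain.
7 bins × 10 = 70; used 55; unused 15.

15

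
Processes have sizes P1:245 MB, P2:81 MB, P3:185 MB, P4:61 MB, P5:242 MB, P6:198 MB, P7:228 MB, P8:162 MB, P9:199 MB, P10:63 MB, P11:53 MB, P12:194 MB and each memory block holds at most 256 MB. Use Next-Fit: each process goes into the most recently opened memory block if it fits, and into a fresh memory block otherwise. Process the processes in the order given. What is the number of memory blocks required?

10

Put P1 (245 MB) in memory block 1; 11 MB remain.
Put P2 (81 MB) in memory block 2; 175 MB remain.
Put P3 (185 MB) in memory block 3; 71 MB remain.
Put P4 (61 MB) in memory block 3; 10 MB remain.
Put P5 (242 MB) in memory block 4; 14 MB remain.
Put P6 (198 MB) in memory block 5; 58 MB remain.
Put P7 (228 MB) in memory block 6; 28 MB remain.
Put P8 (162 MB) in memory block 7; 94 MB remain.
Put P9 (199 MB) in memory block 8; 57 MB remain.
Put P10 (63 MB) in memory block 9; 193 MB remain.
Put P11 (53 MB) in memory block 9; 140 MB remain.
Put P12 (194 MB) in memory block 10; 62 MB remain.
Final memory blocks: [245] [81] [185,61] [242] [198] [228] [162] [199] [63,53] [194].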